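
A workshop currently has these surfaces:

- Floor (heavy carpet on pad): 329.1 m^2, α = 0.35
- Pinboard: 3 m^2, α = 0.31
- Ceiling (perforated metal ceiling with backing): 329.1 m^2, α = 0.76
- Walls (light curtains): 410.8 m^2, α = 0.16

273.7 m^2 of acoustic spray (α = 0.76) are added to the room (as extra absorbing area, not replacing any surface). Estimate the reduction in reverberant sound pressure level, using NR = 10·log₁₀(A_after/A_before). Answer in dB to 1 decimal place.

1.7 dB

Summing Sᵢαᵢ: 115.185 + 0.930 + 250.116 + 65.728 → A_before = 431.959 sabins.
Treatment contributes 273.7·0.76 = 208.012 sabins.
A_after = 431.959 + 208.012 = 639.971 sabins.
Reduction = 10 log₁₀(A_after/A_before) = 10 log₁₀(1.4816) = 1.7 dB.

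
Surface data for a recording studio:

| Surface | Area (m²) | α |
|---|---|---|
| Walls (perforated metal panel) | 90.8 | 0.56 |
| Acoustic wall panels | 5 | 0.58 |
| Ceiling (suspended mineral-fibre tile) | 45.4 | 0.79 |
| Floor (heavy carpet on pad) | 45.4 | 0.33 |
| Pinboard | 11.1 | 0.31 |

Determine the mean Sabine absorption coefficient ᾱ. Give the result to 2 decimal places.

S = Σ Sᵢ = 90.8 + 5 + 45.4 + 45.4 + 11.1 = 197.7 m².
Weighted sum Σ Sα = 108.037.
ᾱ = A/S = 0.55.

0.55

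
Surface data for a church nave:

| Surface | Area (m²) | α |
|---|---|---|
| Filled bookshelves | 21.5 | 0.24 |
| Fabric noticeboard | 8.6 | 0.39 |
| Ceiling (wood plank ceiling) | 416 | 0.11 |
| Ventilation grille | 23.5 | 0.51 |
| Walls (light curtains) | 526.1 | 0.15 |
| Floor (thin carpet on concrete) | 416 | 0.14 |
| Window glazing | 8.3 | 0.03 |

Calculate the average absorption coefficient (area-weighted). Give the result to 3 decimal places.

0.143

S = Σ Sᵢ = 21.5 + 8.6 + 416 + 23.5 + 526.1 + 416 + 8.3 = 1420.0 m².
Σ(Sᵢαᵢ) = 21.5·0.24 + 8.6·0.39 + 416·0.11 + 23.5·0.51 + 526.1·0.15 + 416·0.14 + 8.3·0.03 = 203.663.
ᾱ = 203.663 / 1420.0 = 0.143.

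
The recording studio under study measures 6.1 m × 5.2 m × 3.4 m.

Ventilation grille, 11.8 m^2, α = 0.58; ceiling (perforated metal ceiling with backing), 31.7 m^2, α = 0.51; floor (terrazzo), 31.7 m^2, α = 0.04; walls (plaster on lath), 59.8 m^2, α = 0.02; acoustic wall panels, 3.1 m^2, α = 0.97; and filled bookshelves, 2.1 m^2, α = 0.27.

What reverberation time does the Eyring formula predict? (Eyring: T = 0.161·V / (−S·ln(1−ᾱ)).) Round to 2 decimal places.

Total surface area S = 11.8 + 31.7 + 31.7 + 59.8 + 3.1 + 2.1 = 140.2 m^2.
Absorption A = 11.8·0.58 + 31.7·0.51 + 31.7·0.04 + 59.8·0.02 + 3.1·0.97 + 2.1·0.27 = 29.049 sabins.
Mean coefficient ᾱ = A/S = 0.2072.
−S·ln(1−ᾱ) = −140.2 × ln(1 − 0.2072) = 32.552.
V = 6.1 × 5.2 × 3.4 = 107.848 m³.
RT60 = 0.161 × 107.848 / 32.552 = 0.53 s.

0.53 sec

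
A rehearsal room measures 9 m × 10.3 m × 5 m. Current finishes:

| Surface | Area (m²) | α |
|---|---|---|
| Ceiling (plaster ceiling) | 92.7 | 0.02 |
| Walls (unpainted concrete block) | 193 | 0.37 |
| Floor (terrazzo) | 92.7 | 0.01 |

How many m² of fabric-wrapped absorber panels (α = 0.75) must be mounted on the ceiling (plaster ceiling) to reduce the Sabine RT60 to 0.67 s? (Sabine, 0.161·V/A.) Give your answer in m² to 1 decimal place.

Equivalent absorption area: A₁ = 92.7*0.02 + 193*0.37 + 92.7*0.01 = 74.191 m².
Required A₂ = 0.161·463.5/0.67 = 111.378 sabins.
Absorption to add: 111.378 − 74.191 = 37.187 sabins.
Net gain per m²: Δα = 0.75 − 0.02 = 0.73.
Area = ΔA/Δα = 37.187/0.73 = 50.9 m².

50.9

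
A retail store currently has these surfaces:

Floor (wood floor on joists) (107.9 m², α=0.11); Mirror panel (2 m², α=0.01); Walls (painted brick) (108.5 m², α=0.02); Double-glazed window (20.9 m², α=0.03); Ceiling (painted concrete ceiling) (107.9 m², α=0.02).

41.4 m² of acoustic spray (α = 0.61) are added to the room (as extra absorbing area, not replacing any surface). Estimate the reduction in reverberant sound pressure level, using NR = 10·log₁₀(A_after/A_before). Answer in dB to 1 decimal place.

Total absorption A_before = 107.9*0.11 + 2*0.01 + 108.5*0.02 + 20.9*0.03 + 107.9*0.02
  = 11.869 + 0.020 + 2.170 + 0.627 + 2.158 = 16.844 m² sabins.
Added absorption = 41.4 × 0.61 = 25.254 sabins.
A_after = 16.844 + 25.254 = 42.098 sabins.
NR = 10·log₁₀(42.098/16.844) = 4.0 dB.

4.0 dB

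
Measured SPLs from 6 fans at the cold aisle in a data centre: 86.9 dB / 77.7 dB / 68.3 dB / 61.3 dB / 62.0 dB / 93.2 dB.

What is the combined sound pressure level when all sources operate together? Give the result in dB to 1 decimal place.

94.2 dB

Sum in the linear (power) domain: Σ 10^(Lᵢ/10) = 10^(86.9/10) + 10^(77.7/10) + 10^(68.3/10) + 10^(61.3/10) + 10^(62.0/10) + 10^(93.2/10) = 2.648e+09.
Combined level = 10 log₁₀(2.648e+09) = 94.2 dB.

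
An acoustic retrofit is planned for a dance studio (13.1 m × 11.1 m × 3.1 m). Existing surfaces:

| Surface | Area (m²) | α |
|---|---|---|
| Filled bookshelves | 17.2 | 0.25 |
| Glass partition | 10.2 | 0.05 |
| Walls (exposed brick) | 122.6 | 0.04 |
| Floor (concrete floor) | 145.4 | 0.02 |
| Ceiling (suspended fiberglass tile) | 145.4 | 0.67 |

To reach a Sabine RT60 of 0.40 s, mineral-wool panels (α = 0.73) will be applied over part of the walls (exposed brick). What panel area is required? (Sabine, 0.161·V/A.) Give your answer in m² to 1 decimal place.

A₁ = Σ Sᵢαᵢ = 17.2·0.25 + 10.2·0.05 + 122.6·0.04 + 145.4·0.02 + 145.4·0.67 = 110.040 sabins.
Required A₂ = 0.161·450.771/0.40 = 181.435 sabins.
ΔA needed = 181.435 − 110.040 = 71.395 sabins.
Net gain per m²: Δα = 0.73 − 0.04 = 0.69.
Panel area = 71.395 / 0.69 = 103.5 m².

103.5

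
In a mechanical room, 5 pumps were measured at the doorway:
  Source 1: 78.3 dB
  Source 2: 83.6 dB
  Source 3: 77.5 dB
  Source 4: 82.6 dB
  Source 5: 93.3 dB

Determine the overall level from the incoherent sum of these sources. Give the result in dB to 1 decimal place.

94.3 dB

Sum in the linear (power) domain: Σ 10^(Lᵢ/10) = 10^(78.3/10) + 10^(83.6/10) + 10^(77.5/10) + 10^(82.6/10) + 10^(93.3/10) = 2.673e+09.
L_total = 10·log₁₀(2.673e+09) = 94.3 dB.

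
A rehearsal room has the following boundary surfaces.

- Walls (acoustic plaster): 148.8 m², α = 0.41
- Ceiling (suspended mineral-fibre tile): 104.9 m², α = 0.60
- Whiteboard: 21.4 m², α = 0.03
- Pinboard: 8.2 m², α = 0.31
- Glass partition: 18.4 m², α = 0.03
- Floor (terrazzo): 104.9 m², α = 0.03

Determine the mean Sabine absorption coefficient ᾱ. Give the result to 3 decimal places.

0.322

Total surface area S = 406.6 m².
A = 148.8·0.41 + 104.9·0.60 + 21.4·0.03 + 8.2·0.31 + 18.4·0.03 + 104.9·0.03 = 130.831 sabins.
ᾱ = A/S = 0.322.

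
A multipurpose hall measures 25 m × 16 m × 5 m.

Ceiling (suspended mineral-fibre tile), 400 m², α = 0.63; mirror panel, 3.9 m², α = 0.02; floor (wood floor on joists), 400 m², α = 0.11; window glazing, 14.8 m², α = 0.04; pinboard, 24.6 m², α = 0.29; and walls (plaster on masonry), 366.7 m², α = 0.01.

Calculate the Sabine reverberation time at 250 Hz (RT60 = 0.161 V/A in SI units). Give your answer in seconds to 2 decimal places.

Equivalent absorption area: A = 400·0.63 + 3.9·0.02 + 400·0.11 + 14.8·0.04 + 24.6·0.29 + 366.7·0.01 = 307.471 m².
V = 25·16·5 = 2000 m³.
Sabine: RT60 = 0.161 × 2000 / 307.471 = 1.05 s.

1.05 sec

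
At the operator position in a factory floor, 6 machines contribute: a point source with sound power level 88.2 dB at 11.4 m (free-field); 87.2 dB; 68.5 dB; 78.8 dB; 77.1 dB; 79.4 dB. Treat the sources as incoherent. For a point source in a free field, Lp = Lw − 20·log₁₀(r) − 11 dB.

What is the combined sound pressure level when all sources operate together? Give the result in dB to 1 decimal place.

Source at 11.4 m: Lp = 88.2 − 20·log₁₀(11.4) − 11 = 56.1 dB.
Sum in the linear (power) domain: Σ 10^(Lᵢ/10) = 10^(56.1/10) + 10^(87.2/10) + 10^(68.5/10) + 10^(78.8/10) + 10^(77.1/10) + 10^(79.4/10) = 7.465e+08.
L_total = 10·log₁₀(7.465e+08) = 88.7 dB.

88.7 dB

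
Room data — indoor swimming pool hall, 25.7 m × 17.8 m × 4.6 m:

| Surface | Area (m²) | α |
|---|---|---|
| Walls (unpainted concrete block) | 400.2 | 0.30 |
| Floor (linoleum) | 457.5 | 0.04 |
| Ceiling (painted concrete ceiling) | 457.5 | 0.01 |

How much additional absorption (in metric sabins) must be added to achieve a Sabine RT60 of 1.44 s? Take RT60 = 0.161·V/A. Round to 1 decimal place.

92.3 sabins

A₁ = Σ Sᵢαᵢ = 400.2×0.30 + 457.5×0.04 + 457.5×0.01 = 142.935 sabins.
V = 2104.316 m³. Required absorption A₂ = 0.161 × 2104.316 / 1.44 = 235.274 sabins.
ΔA = A₂ − A₁ = 235.274 − 142.935 = 92.3 sabins.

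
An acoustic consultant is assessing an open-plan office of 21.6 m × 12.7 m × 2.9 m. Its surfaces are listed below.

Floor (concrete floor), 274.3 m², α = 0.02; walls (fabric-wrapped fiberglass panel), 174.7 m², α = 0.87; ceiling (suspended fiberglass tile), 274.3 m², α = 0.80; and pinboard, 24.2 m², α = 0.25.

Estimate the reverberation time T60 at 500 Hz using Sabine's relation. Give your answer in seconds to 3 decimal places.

0.334 seconds

Total absorption A = 274.3*0.02 + 174.7*0.87 + 274.3*0.80 + 24.2*0.25
  = 5.486 + 151.989 + 219.440 + 6.050 = 382.965 m² sabins.
Room volume: 795.528 m³.
RT60 = 0.161 · V / A = 0.161 × 795.528 / 382.965 = 0.334 s.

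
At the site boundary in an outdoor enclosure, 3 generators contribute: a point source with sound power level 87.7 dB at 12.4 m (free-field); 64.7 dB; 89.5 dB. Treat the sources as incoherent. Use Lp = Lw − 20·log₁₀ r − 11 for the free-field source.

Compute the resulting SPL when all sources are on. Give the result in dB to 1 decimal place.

Source at 12.4 m: Lp = 87.7 − 20·log₁₀(12.4) − 11 = 54.8 dB.
Converting to relative power and adding: 10^(54.8/10) + 10^(64.7/10) + 10^(89.5/10) = 8.945e+08.
Back to dB: 10·log₁₀ Σ = 89.5 dB.

89.5 dB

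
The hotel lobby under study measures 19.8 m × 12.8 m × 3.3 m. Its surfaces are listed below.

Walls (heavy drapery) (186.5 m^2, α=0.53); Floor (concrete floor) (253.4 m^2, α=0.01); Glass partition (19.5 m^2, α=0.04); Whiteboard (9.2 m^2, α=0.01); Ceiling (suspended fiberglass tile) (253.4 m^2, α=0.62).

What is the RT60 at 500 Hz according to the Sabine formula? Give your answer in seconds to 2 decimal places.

A = Σ Sᵢαᵢ = 186.5·0.53 + 253.4·0.01 + 19.5·0.04 + 9.2·0.01 + 253.4·0.62 = 259.359 sabins.
V = 19.8·12.8·3.3 = 836.352 m³.
Sabine: RT60 = 0.161 × 836.352 / 259.359 = 0.52 s.

0.52 sec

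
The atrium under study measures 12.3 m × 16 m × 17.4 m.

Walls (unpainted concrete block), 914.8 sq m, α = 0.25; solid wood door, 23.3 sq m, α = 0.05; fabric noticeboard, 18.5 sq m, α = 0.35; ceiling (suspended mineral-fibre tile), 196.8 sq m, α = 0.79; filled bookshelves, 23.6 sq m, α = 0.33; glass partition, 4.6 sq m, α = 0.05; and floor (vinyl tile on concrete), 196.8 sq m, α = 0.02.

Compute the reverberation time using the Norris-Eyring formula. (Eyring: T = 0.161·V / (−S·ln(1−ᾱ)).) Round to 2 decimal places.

1.15 sec

S = Σ Sᵢ = 1378.4 sq m.
Σ(Sᵢαᵢ) = 914.8×0.25 + 23.3×0.05 + 18.5×0.35 + 196.8×0.79 + 23.6×0.33 + 4.6×0.05 + 196.8×0.02 = 403.766.
ᾱ = 403.766 / 1378.4 = 0.2929.
Eyring denominator: −S ln(1−ᾱ) = 477.730.
V = 12.3 × 16 × 17.4 = 3424.32 m³.
T = 0.161·V/[−S·ln(1−ᾱ)] = 0.161·3424.32/477.730 = 1.15 s.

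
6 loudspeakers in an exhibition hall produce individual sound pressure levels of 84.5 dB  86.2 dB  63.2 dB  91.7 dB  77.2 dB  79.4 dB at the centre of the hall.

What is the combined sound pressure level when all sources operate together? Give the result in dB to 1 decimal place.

Σ 10^(Lᵢ/10) = 2.319e+09.
L_total = 10·log₁₀(2.319e+09) = 93.7 dB.

93.7 dB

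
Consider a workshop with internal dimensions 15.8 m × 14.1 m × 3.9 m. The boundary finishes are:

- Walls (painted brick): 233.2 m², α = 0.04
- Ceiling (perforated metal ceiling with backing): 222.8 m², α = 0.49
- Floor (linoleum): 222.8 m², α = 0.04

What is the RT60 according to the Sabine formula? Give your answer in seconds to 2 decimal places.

Summing Sᵢαᵢ: 9.328 + 109.172 + 8.912 → A = 127.412 sabins.
Volume V = 15.8 × 14.1 × 3.9 = 868.842 m³.
T = 0.161 V/A = 0.161·868.842/127.412 = 1.10 s.

1.10 sec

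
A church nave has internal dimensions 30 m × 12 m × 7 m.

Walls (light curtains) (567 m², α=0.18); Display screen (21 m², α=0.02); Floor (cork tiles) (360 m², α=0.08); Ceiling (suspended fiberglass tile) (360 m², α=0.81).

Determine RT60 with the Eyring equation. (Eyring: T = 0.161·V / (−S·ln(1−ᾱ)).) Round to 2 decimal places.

S = Σ Sᵢ = 1308.0 m².
Absorption A = 567×0.18 + 21×0.02 + 360×0.08 + 360×0.81 = 422.880 sabins.
ᾱ = 422.880 / 1308.0 = 0.3233.
−S·ln(1−ᾱ) = −1308.0 × ln(1 − 0.3233) = 510.810.
V = 30 × 12 × 7 = 2520 m³.
T = 0.161·V/[−S·ln(1−ᾱ)] = 0.161·2520/510.810 = 0.79 s.

0.79 s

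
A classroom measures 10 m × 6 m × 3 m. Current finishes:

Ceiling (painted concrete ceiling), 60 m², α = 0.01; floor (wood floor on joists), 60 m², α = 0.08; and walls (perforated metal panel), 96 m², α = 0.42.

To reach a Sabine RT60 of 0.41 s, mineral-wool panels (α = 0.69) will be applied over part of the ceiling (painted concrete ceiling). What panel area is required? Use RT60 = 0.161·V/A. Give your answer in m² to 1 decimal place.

36.7

Equivalent absorption area: A₁ = 60×0.01 + 60×0.08 + 96×0.42 = 45.720 m².
V = 180 m³. Target absorption A₂ = 0.161 × 180 / 0.41 = 70.683 sabins.
ΔA needed = 70.683 − 45.720 = 24.963 sabins.
Net gain per m²: Δα = 0.69 − 0.01 = 0.68.
Panel area = 24.963 / 0.68 = 36.7 m².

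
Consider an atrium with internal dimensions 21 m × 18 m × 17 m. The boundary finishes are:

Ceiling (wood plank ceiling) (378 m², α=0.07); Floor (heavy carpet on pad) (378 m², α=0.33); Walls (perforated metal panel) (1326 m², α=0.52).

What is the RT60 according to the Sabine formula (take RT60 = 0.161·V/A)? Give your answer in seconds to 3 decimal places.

1.231 sec

Total absorption A = 378·0.07 + 378·0.33 + 1326·0.52
  = 26.460 + 124.740 + 689.520 = 840.720 m² sabins.
Volume V = 21 × 18 × 17 = 6426 m³.
RT60 = 0.161 · V / A = 0.161 × 6426 / 840.720 = 1.231 s.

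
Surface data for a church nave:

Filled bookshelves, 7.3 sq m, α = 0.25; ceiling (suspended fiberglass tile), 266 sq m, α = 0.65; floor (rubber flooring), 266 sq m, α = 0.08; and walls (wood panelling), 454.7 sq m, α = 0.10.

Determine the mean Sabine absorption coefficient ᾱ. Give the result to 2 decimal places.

S = Σ Sᵢ = 7.3 + 266 + 266 + 454.7 = 994.0 sq m.
Weighted sum Σ Sα = 241.475.
ᾱ = A/S = 0.24.

0.24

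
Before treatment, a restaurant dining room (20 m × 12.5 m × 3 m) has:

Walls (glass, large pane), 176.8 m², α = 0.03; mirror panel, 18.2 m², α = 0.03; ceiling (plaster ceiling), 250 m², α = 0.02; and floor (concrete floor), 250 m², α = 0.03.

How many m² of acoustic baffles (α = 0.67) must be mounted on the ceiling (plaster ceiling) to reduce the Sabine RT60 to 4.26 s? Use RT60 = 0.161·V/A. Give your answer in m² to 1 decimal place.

15.4

A₁ = Σ Sᵢαᵢ = 176.8*0.03 + 18.2*0.03 + 250*0.02 + 250*0.03 = 18.350 sabins.
V = 750 m³. Target absorption A₂ = 0.161 × 750 / 4.26 = 28.345 sabins.
Absorption to add: 28.345 − 18.350 = 9.995 sabins.
Net gain per m²: Δα = 0.67 − 0.02 = 0.65.
Area = ΔA/Δα = 9.995/0.65 = 15.4 m².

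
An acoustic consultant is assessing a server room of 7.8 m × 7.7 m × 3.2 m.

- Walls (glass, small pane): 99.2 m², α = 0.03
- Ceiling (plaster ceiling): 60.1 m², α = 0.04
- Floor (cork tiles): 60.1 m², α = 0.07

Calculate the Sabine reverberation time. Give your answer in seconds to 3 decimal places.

3.228 seconds

Summing Sᵢαᵢ: 2.976 + 2.404 + 4.207 → A = 9.587 sabins.
Volume V = 7.8 × 7.7 × 3.2 = 192.192 m³.
RT60 = 0.161 · V / A = 0.161 × 192.192 / 9.587 = 3.228 s.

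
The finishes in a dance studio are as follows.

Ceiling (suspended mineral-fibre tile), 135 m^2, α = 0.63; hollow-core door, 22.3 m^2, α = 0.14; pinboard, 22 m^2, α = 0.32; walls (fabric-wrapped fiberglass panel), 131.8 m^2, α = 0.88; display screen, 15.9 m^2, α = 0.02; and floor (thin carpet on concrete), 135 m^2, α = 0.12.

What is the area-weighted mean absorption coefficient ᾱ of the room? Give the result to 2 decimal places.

0.49

S = Σ Sᵢ = 135 + 22.3 + 22 + 131.8 + 15.9 + 135 = 462.0 m^2.
Σ(Sᵢαᵢ) = 135*0.63 + 22.3*0.14 + 22*0.32 + 131.8*0.88 + 15.9*0.02 + 135*0.12 = 227.714.
ᾱ = A/S = 0.49.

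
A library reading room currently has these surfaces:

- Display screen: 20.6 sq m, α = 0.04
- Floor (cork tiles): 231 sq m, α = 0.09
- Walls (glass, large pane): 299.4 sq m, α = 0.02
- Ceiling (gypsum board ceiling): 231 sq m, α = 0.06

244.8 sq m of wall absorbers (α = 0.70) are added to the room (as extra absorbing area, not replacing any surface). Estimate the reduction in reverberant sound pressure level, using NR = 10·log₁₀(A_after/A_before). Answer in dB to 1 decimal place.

7.1 dB

Summing Sᵢαᵢ: 0.824 + 20.790 + 5.988 + 13.860 → A_before = 41.462 sabins.
Added absorption = 244.8 × 0.70 = 171.360 sabins.
New total A_after = 212.822 sabins.
NR = 10·log₁₀(212.822/41.462) = 7.1 dB.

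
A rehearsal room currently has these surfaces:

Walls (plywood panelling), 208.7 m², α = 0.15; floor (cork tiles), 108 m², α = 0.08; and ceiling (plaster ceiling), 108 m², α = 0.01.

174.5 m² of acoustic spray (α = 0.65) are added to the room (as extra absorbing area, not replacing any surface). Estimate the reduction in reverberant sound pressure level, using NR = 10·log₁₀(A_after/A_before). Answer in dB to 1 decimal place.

Summing Sᵢαᵢ: 31.305 + 8.640 + 1.080 → A_before = 41.025 sabins.
Added absorption = 174.5 × 0.65 = 113.425 sabins.
A_after = 41.025 + 113.425 = 154.450 sabins.
Reduction = 10 log₁₀(A_after/A_before) = 10 log₁₀(3.7648) = 5.8 dB.

5.8 dB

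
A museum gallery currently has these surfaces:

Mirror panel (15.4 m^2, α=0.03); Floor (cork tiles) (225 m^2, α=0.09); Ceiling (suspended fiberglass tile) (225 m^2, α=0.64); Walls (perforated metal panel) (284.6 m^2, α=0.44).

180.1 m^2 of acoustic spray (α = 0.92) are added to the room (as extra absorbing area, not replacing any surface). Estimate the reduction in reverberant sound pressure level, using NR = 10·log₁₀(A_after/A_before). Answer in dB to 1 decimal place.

Total absorption A_before = 15.4*0.03 + 225*0.09 + 225*0.64 + 284.6*0.44
  = 0.462 + 20.250 + 144.000 + 125.224 = 289.936 m^2 sabins.
Added absorption = 180.1 × 0.92 = 165.692 sabins.
New total A_after = 455.628 sabins.
Reduction = 10 log₁₀(A_after/A_before) = 10 log₁₀(1.5715) = 2.0 dB.

2.0 dB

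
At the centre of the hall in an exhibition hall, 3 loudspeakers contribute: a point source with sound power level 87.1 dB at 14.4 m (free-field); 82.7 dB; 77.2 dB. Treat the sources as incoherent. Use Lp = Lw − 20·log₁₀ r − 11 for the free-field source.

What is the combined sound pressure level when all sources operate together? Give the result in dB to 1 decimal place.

83.8 dB

Source at 14.4 m: Lp = 87.1 − 20·log₁₀(14.4) − 11 = 52.9 dB.
Sum in the linear (power) domain: Σ 10^(Lᵢ/10) = 10^(52.9/10) + 10^(82.7/10) + 10^(77.2/10) = 2.389e+08.
Back to dB: 10·log₁₀ Σ = 83.8 dB.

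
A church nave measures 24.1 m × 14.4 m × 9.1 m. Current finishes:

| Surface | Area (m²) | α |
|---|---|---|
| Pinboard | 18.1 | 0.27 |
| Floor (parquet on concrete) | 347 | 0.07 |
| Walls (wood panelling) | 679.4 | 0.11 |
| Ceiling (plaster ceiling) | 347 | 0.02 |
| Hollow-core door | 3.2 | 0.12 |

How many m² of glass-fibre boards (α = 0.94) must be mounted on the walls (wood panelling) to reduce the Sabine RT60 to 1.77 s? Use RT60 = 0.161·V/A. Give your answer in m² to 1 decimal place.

212.1

Total absorption A₁ = 18.1×0.27 + 347×0.07 + 679.4×0.11 + 347×0.02 + 3.2×0.12
  = 4.887 + 24.290 + 74.734 + 6.940 + 0.384 = 111.235 m² sabins.
Required A₂ = 0.161·3158.064/1.77 = 287.259 sabins.
Absorption to add: 287.259 − 111.235 = 176.024 sabins.
Net gain per m²: Δα = 0.94 − 0.11 = 0.83.
Panel area = 176.024 / 0.83 = 212.1 m².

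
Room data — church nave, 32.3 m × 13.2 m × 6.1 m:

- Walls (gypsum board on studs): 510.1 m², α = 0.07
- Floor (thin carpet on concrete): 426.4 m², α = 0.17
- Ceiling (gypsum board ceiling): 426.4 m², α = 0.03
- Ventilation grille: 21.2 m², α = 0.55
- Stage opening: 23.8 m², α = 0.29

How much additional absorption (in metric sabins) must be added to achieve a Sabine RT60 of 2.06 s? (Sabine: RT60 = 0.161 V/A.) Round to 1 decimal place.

Total absorption A₁ = 510.1*0.07 + 426.4*0.17 + 426.4*0.03 + 21.2*0.55 + 23.8*0.29
  = 35.707 + 72.488 + 12.792 + 11.660 + 6.902 = 139.549 m² sabins.
For T = 2.06 s, need A₂ = 0.161·V/T = 0.161·2600.796/2.06 = 203.266 sabins.
Additional absorption ΔA = 203.266 − 139.549 = 63.7 sabins.

63.7 sabins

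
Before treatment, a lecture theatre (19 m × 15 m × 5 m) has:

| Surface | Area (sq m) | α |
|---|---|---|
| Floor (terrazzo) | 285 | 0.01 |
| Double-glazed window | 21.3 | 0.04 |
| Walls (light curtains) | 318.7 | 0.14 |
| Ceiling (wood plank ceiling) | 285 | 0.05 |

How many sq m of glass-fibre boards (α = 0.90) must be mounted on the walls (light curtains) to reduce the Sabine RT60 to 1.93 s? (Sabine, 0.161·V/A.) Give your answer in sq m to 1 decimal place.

74.1

Total absorption A₁ = 285·0.01 + 21.3·0.04 + 318.7·0.14 + 285·0.05
  = 2.850 + 0.852 + 44.618 + 14.250 = 62.570 sq m sabins.
V = 1425 m³. Target absorption A₂ = 0.161 × 1425 / 1.93 = 118.873 sabins.
Absorption to add: 118.873 − 62.570 = 56.303 sabins.
Each sq m of panel replacing the walls (light curtains) adds (0.90 − 0.14) = 0.76 sabins.
Area = ΔA/Δα = 56.303/0.76 = 74.1 sq m.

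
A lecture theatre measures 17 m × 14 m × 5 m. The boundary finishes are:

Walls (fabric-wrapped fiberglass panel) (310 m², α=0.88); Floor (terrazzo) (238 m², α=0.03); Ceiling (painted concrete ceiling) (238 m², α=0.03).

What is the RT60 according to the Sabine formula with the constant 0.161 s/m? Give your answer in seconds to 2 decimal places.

0.67 s

A = Σ Sᵢαᵢ = 310·0.88 + 238·0.03 + 238·0.03 = 287.080 sabins.
V = 17·14·5 = 1190 m³.
Sabine: RT60 = 0.161 × 1190 / 287.080 = 0.67 s.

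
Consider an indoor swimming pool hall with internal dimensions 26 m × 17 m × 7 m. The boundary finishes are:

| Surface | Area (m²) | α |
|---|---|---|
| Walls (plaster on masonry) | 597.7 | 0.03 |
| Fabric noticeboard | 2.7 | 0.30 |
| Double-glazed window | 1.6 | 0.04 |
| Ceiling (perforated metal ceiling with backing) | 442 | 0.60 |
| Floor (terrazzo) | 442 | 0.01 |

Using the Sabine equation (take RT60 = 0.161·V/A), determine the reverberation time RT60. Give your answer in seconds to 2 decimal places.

Equivalent absorption area: A = 597.7*0.03 + 2.7*0.30 + 1.6*0.04 + 442*0.60 + 442*0.01 = 288.425 m².
Volume V = 26 × 17 × 7 = 3094 m³.
RT60 = 0.161 · V / A = 0.161 × 3094 / 288.425 = 1.73 s.

1.73 s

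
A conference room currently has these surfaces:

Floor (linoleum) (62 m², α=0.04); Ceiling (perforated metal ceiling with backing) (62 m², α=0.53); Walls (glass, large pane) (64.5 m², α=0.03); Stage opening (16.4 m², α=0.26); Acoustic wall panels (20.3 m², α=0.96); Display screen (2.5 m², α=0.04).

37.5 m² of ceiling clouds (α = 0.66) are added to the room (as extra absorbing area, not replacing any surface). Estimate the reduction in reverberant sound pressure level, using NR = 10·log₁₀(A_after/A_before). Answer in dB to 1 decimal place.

1.5 dB

Summing Sᵢαᵢ: 2.480 + 32.860 + 1.935 + 4.264 + 19.488 + 0.100 → A_before = 61.127 sabins.
Added absorption = 37.5 × 0.66 = 24.750 sabins.
New total A_after = 85.877 sabins.
Reduction = 10 log₁₀(A_after/A_before) = 10 log₁₀(1.4049) = 1.5 dB.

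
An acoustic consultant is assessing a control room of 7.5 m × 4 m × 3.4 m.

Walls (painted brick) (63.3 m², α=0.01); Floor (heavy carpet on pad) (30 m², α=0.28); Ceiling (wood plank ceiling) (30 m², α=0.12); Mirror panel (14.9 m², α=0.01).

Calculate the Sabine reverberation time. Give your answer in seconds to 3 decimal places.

1.285 sec

Total absorption A = 63.3*0.01 + 30*0.28 + 30*0.12 + 14.9*0.01
  = 0.633 + 8.400 + 3.600 + 0.149 = 12.782 m² sabins.
Volume V = 7.5 × 4 × 3.4 = 102 m³.
T = 0.161 V/A = 0.161·102/12.782 = 1.285 s.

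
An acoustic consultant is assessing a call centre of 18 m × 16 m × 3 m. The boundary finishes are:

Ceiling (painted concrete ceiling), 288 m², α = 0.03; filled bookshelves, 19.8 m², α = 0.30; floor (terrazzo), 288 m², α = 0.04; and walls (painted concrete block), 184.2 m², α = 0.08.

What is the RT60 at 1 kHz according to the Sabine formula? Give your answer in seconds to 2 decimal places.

3.41 seconds

A = Σ Sᵢαᵢ = 288*0.03 + 19.8*0.30 + 288*0.04 + 184.2*0.08 = 40.836 sabins.
Volume V = 18 × 16 × 3 = 864 m³.
RT60 = 0.161 · V / A = 0.161 × 864 / 40.836 = 3.41 s.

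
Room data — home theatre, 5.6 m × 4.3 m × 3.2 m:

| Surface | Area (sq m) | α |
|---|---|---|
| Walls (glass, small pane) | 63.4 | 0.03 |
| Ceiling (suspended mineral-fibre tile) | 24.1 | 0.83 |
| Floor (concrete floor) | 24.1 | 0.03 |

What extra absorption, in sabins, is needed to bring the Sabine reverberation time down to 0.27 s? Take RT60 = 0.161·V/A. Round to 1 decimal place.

Summing Sᵢαᵢ: 1.902 + 20.003 + 0.723 → A₁ = 22.628 sabins.
Target A₂ = 0.161·77.056/0.27 = 45.948 sabins (V = 77.056 m³).
ΔA = A₂ − A₁ = 45.948 − 22.628 = 23.3 sabins.

23.3 sabins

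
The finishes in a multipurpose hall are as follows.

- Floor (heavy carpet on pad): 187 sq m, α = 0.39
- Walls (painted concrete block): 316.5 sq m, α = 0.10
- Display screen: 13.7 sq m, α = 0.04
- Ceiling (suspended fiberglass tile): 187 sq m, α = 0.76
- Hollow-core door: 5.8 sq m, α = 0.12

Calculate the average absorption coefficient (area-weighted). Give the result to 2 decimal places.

Total surface area S = 710.0 sq m.
Weighted sum Σ Sα = 247.944.
ᾱ = A/S = 0.35.

0.35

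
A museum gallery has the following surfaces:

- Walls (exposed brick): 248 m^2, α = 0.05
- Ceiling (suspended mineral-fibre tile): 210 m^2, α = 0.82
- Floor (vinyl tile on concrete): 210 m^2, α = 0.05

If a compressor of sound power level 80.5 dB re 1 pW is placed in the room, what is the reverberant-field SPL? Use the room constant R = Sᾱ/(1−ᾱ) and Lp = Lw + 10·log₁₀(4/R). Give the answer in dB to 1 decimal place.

A = 195.100 sabins; S = 668.0 m^2.
ᾱ = 0.2921, so room constant R = A/(1−ᾱ) = 275.604 m^2.
Lp = Lw + 10 log₁₀(4/R) = 80.5 -18.38 = 62.1 dB.

62.1 dB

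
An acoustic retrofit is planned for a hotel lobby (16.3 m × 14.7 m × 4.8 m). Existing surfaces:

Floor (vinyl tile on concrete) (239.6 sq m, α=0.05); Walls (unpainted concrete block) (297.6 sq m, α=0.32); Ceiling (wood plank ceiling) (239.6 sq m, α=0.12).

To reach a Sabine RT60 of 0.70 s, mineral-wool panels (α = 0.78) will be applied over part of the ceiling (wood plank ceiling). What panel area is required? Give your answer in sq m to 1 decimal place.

Equivalent absorption area: A₁ = 239.6·0.05 + 297.6·0.32 + 239.6·0.12 = 135.964 sq m.
V = 1150.128 m³. Target absorption A₂ = 0.161 × 1150.128 / 0.70 = 264.529 sabins.
ΔA needed = 264.529 − 135.964 = 128.565 sabins.
Each sq m of panel replacing the ceiling (wood plank ceiling) adds (0.78 − 0.12) = 0.66 sabins.
Panel area = 128.565 / 0.66 = 194.8 sq m.

194.8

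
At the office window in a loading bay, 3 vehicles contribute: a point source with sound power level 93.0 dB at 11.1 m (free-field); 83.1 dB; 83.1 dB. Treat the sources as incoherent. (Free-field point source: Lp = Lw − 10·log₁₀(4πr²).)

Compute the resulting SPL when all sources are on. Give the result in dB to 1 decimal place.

86.1 dB

Source at 11.1 m: Lp = 93.0 − 10·log₁₀(4π·11.1²) = 93.0 − 10·log₁₀(1548.303) = 61.1 dB.
Σ 10^(Lᵢ/10) = 4.096e+08.
Combined level = 10 log₁₀(4.096e+08) = 86.1 dB.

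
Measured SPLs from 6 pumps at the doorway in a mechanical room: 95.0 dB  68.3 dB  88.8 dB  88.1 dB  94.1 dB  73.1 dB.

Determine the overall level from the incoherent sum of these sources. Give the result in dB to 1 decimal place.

Converting to relative power and adding: 10^(95.0/10) + 10^(68.3/10) + 10^(88.8/10) + 10^(88.1/10) + 10^(94.1/10) + 10^(73.1/10) = 7.164e+09.
L_total = 10·log₁₀(7.164e+09) = 98.6 dB.

98.6 dB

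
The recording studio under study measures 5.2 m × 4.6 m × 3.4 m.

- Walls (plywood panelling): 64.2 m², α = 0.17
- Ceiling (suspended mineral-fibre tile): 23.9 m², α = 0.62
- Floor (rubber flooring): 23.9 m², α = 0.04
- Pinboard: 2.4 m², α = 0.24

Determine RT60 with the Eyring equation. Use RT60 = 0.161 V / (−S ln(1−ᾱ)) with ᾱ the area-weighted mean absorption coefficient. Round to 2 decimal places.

Total surface area S = 64.2 + 23.9 + 23.9 + 2.4 = 114.4 m².
Absorption A = 64.2×0.17 + 23.9×0.62 + 23.9×0.04 + 2.4×0.24 = 27.264 sabins.
ᾱ = 27.264 / 114.4 = 0.2383.
Eyring denominator: −S ln(1−ᾱ) = 31.140.
V = 5.2 × 4.6 × 3.4 = 81.328 m³.
RT60 = 0.161 × 81.328 / 31.140 = 0.42 s.

0.42 seconds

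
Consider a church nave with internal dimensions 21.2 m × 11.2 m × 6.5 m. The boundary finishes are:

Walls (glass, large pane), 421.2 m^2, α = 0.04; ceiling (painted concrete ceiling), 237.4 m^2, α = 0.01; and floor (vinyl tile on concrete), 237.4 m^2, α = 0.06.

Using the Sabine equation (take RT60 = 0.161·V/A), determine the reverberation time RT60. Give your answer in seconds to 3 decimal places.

7.425 s

A = Σ Sᵢαᵢ = 421.2*0.04 + 237.4*0.01 + 237.4*0.06 = 33.466 sabins.
Volume V = 21.2 × 11.2 × 6.5 = 1543.36 m³.
RT60 = 0.161 · V / A = 0.161 × 1543.36 / 33.466 = 7.425 s.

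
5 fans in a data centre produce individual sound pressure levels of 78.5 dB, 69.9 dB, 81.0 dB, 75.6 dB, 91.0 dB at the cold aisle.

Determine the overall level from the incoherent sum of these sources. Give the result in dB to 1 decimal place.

Converting to relative power and adding: 10^(78.5/10) + 10^(69.9/10) + 10^(81.0/10) + 10^(75.6/10) + 10^(91.0/10) = 1.502e+09.
L_total = 10·log₁₀(1.502e+09) = 91.8 dB.

91.8 dB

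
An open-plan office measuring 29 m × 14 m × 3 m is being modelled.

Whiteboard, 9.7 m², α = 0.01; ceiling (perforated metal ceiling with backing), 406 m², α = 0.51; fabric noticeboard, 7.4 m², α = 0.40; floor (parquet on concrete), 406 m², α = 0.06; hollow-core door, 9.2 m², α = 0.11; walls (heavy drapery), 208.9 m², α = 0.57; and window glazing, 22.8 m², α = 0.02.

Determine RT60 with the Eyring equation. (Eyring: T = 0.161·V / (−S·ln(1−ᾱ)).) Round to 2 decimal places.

0.45 s

Total surface area S = 9.7 + 406 + 7.4 + 406 + 9.2 + 208.9 + 22.8 = 1070.0 m².
Σ(Sᵢαᵢ) = 9.7·0.01 + 406·0.51 + 7.4·0.40 + 406·0.06 + 9.2·0.11 + 208.9·0.57 + 22.8·0.02 = 355.018.
Mean coefficient ᾱ = A/S = 0.3318.
−S·ln(1−ᾱ) = −1070.0 × ln(1 − 0.3318) = 431.389.
V = 29 × 14 × 3 = 1218 m³.
RT60 = 0.161 × 1218 / 431.389 = 0.45 s.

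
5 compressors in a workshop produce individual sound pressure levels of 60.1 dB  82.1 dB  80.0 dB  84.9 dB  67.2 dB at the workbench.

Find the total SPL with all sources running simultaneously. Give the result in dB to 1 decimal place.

Σ 10^(Lᵢ/10) = 5.775e+08.
Combined level = 10 log₁₀(5.775e+08) = 87.6 dB.

87.6 dB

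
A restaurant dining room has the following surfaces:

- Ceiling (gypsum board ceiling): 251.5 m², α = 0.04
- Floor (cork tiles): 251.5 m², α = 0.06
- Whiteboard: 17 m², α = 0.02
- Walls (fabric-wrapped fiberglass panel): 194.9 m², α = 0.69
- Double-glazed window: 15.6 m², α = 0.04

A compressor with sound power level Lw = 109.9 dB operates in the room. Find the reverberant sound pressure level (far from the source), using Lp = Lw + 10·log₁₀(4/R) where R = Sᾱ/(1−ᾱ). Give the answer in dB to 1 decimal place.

Σ(Sᵢαᵢ) = 251.5·0.04 + 251.5·0.06 + 17·0.02 + 194.9·0.69 + 15.6·0.04 = 160.595; total area S = 730.5 m².
ᾱ = 0.2198, so room constant R = A/(1−ᾱ) = 205.838 m².
Lp = Lw + 10 log₁₀(4/R) = 109.9 -17.11 = 92.8 dB.

92.8 dB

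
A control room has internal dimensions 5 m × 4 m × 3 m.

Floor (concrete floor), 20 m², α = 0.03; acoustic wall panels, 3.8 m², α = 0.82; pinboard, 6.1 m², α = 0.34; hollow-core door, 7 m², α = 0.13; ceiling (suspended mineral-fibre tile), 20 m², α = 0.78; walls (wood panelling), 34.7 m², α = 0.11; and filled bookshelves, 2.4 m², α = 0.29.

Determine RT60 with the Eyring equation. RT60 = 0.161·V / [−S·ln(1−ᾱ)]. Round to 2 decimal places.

0.31 s

Total surface area S = 20 + 3.8 + 6.1 + 7 + 20 + 34.7 + 2.4 = 94.0 m².
Absorption A = 20×0.03 + 3.8×0.82 + 6.1×0.34 + 7×0.13 + 20×0.78 + 34.7×0.11 + 2.4×0.29 = 26.813 sabins.
ᾱ = 26.813 / 94.0 = 0.2852.
Eyring denominator: −S ln(1−ᾱ) = 31.561.
V = 5 × 4 × 3 = 60 m³.
RT60 = 0.161 × 60 / 31.561 = 0.31 s.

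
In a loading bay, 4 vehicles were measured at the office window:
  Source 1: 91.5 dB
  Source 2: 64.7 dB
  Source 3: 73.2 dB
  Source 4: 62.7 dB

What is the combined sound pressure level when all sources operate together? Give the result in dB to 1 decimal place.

Σ 10^(Lᵢ/10) = 1.438e+09.
Back to dB: 10·log₁₀ Σ = 91.6 dB.

91.6 dB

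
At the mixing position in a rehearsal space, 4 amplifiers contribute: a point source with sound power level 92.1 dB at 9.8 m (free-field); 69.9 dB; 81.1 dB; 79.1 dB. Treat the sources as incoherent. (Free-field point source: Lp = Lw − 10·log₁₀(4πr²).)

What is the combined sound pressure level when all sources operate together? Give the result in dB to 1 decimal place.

83.4 dB

Source at 9.8 m: Lp = 92.1 − 10·log₁₀(4π·9.8²) = 92.1 − 10·log₁₀(1206.874) = 61.3 dB.
Sum in the linear (power) domain: Σ 10^(Lᵢ/10) = 10^(61.3/10) + 10^(69.9/10) + 10^(81.1/10) + 10^(79.1/10) = 2.212e+08.
Back to dB: 10·log₁₀ Σ = 83.4 dB.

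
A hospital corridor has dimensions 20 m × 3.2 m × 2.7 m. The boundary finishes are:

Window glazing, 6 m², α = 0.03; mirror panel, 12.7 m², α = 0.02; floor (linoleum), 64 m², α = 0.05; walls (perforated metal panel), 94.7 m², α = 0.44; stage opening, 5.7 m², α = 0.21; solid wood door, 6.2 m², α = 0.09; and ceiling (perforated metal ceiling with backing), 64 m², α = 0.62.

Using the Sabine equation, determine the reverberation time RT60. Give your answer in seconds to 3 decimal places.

Total absorption A = 6×0.03 + 12.7×0.02 + 64×0.05 + 94.7×0.44 + 5.7×0.21 + 6.2×0.09 + 64×0.62
  = 0.180 + 0.254 + 3.200 + 41.668 + 1.197 + 0.558 + 39.680 = 86.737 m² sabins.
V = 20·3.2·2.7 = 172.8 m³.
RT60 = 0.161 · V / A = 0.161 × 172.8 / 86.737 = 0.321 s.

0.321 sec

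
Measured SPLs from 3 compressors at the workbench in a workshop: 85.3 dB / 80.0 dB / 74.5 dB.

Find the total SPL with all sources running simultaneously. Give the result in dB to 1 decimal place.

Sum in the linear (power) domain: Σ 10^(Lᵢ/10) = 10^(85.3/10) + 10^(80.0/10) + 10^(74.5/10) = 4.67e+08.
L_total = 10·log₁₀(4.67e+08) = 86.7 dB.

86.7 dB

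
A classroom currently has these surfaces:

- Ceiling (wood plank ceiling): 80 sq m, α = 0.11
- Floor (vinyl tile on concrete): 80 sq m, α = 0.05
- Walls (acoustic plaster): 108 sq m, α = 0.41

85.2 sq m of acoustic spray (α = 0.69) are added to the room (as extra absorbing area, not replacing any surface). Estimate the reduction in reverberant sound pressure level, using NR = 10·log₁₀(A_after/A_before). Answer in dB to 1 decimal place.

Total absorption A_before = 80·0.11 + 80·0.05 + 108·0.41
  = 8.800 + 4.000 + 44.280 = 57.080 sq m sabins.
Added absorption = 85.2 × 0.69 = 58.788 sabins.
New total A_after = 115.868 sabins.
NR = 10·log₁₀(115.868/57.080) = 3.1 dB.

3.1 dB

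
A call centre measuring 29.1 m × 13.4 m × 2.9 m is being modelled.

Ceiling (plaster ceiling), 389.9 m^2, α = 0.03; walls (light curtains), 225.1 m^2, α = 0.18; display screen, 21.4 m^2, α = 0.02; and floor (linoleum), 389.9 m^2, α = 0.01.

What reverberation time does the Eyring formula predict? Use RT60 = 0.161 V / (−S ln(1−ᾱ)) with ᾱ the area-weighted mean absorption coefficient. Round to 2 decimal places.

3.13 seconds

Total surface area S = 389.9 + 225.1 + 21.4 + 389.9 = 1026.3 m^2.
Absorption A = 389.9×0.03 + 225.1×0.18 + 21.4×0.02 + 389.9×0.01 = 56.542 sabins.
ᾱ = 56.542 / 1026.3 = 0.0551.
Eyring denominator: −S ln(1−ᾱ) = 58.167.
V = 29.1 × 13.4 × 2.9 = 1130.826 m³.
T = 0.161·V/[−S·ln(1−ᾱ)] = 0.161·1130.826/58.167 = 3.13 s.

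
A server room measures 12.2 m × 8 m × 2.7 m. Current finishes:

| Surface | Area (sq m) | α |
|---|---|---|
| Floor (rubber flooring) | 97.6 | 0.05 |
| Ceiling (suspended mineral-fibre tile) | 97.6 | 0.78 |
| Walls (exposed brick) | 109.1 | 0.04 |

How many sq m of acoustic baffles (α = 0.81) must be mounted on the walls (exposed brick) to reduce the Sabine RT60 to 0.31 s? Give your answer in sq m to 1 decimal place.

66.9

A₁ = Σ Sᵢαᵢ = 97.6*0.05 + 97.6*0.78 + 109.1*0.04 = 85.372 sabins.
Required A₂ = 0.161·263.52/0.31 = 136.860 sabins.
Absorption to add: 136.860 − 85.372 = 51.488 sabins.
Net gain per sq m: Δα = 0.81 − 0.04 = 0.77.
Panel area = 51.488 / 0.77 = 66.9 sq m.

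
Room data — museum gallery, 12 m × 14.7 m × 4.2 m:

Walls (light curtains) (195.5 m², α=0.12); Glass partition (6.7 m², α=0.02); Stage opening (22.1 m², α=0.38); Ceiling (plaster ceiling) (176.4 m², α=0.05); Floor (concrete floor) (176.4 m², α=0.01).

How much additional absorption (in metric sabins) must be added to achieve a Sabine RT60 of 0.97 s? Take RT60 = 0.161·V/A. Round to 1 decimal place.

80.4 sabins

A₁ = Σ Sᵢαᵢ = 195.5×0.12 + 6.7×0.02 + 22.1×0.38 + 176.4×0.05 + 176.4×0.01 = 42.576 sabins.
Target A₂ = 0.161·740.88/0.97 = 122.971 sabins (V = 740.88 m³).
Shortfall: 122.971 − 42.576 = 80.4 sabins.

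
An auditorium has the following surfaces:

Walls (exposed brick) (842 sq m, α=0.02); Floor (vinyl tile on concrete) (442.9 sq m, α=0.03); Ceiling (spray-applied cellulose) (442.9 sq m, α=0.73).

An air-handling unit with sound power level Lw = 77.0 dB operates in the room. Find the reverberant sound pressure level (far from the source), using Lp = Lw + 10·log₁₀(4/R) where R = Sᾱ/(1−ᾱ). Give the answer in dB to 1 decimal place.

56.5 dB

Σ(Sᵢαᵢ) = 842·0.02 + 442.9·0.03 + 442.9·0.73 = 353.444; total area S = 1727.8 sq m.
ᾱ = 353.444/1727.8 = 0.2046; R = Sᾱ/(1−ᾱ) = 353.444/(1−0.2046) = 444.360 sq m.
Lp = Lw + 10 log₁₀(4/R) = 77.0 -20.46 = 56.5 dB.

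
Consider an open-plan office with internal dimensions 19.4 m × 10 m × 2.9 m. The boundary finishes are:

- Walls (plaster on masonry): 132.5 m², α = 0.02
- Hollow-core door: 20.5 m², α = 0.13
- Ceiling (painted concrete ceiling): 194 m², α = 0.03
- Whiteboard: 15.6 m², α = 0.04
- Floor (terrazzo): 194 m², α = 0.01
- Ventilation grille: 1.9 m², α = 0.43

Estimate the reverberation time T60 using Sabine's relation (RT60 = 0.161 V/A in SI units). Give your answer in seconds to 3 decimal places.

Total absorption A = 132.5·0.02 + 20.5·0.13 + 194·0.03 + 15.6·0.04 + 194·0.01 + 1.9·0.43
  = 2.650 + 2.665 + 5.820 + 0.624 + 1.940 + 0.817 = 14.516 m² sabins.
Room volume: 562.6 m³.
Sabine: RT60 = 0.161 × 562.6 / 14.516 = 6.240 s.

6.240 s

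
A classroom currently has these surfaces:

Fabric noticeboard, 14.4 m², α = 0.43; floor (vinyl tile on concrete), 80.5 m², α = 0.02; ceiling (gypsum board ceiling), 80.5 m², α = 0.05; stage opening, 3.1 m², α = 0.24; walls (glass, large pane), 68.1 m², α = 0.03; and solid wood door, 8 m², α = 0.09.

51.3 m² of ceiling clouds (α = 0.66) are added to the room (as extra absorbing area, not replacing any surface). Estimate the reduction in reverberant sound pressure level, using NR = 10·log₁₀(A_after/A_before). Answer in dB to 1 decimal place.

5.1 dB

Equivalent absorption area: A_before = 14.4*0.43 + 80.5*0.02 + 80.5*0.05 + 3.1*0.24 + 68.1*0.03 + 8*0.09 = 15.334 m².
Added absorption = 51.3 × 0.66 = 33.858 sabins.
New total A_after = 49.192 sabins.
Reduction = 10 log₁₀(A_after/A_before) = 10 log₁₀(3.2080) = 5.1 dB.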